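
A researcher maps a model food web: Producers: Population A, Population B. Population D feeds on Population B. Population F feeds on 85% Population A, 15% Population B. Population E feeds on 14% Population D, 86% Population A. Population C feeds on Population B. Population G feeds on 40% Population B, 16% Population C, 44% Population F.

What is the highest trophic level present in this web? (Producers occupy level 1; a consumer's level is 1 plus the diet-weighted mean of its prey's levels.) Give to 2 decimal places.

Population C: 1 + 1 = 2
Population D: 1 + 1 = 2
Population E: 1 + (0.14×2 + 0.86×1) = 2.14
Population F: 1 + (0.85×1 + 0.15×1) = 2
Population G: 1 + (0.4×1 + 0.16×2 + 0.44×2) = 2.6

2.60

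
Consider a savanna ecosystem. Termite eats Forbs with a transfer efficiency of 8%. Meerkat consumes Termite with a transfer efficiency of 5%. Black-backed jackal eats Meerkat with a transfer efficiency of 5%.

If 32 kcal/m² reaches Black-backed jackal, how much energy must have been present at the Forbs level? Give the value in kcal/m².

160000 kcal/m²

Cumulative transfer efficiency: 0.08 × 0.05 × 0.05 = 0.0002
Forbs energy = 32 / 0.0002 = 160000 kcal/m²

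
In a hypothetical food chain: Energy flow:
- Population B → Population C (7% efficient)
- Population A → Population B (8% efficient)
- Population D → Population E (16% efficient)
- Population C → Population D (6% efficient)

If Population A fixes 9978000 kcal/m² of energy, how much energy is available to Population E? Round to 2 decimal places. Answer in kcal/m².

Population B: 9978000 × 0.08 = 798240 kcal/m²
Population C: 798240 × 0.07 = 55876.8 kcal/m²
Population D: 55876.8 × 0.06 = 3352.608 kcal/m²
Population E: 3352.608 × 0.16 = 536.41728 kcal/m²

536.42 kcal/m²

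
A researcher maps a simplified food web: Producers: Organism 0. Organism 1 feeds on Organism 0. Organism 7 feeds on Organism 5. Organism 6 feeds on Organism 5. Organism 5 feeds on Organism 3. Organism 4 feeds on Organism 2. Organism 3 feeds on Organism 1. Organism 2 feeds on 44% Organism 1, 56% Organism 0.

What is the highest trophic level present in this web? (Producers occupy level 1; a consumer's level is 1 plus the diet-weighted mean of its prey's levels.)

Organism 1: 1 + 1 = 2
Organism 2: 1 + (0.44×2 + 0.56×1) = 2.44
Organism 3: 1 + 2 = 3
Organism 4: 1 + 2.44 = 3.44
Organism 5: 1 + 3 = 4
Organism 6: 1 + 4 = 5
Organism 7: 1 + 4 = 5

5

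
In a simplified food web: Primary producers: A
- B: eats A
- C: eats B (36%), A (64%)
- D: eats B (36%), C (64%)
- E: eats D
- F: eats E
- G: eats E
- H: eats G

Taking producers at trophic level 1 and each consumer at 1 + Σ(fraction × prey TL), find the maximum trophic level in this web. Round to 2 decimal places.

6.23

B: 1 + 1 = 2
C: 1 + (0.36×2 + 0.64×1) = 2.36
D: 1 + (0.36×2 + 0.64×2.36) = 3.2304
E: 1 + 3.2304 = 4.2304
F: 1 + 4.2304 = 5.2304
G: 1 + 4.2304 = 5.2304
H: 1 + 5.2304 = 6.2304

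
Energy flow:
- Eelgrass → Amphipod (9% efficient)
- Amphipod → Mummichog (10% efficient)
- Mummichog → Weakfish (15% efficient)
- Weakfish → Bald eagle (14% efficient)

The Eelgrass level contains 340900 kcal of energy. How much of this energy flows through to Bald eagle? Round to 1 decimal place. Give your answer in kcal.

64.4 kcal

Amphipod: 340900 × 0.09 = 30681 kcal
Mummichog: 30681 × 0.1 = 3068.1 kcal
Weakfish: 3068.1 × 0.15 = 460.215 kcal
Bald eagle: 460.215 × 0.14 = 64.4301 kcal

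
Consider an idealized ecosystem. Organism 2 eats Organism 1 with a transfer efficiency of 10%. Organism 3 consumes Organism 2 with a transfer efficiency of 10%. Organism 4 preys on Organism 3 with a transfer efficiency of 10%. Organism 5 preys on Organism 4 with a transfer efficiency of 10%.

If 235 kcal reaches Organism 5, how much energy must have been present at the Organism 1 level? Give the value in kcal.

2350000 kcal

Cumulative transfer efficiency: 0.1 × 0.1 × 0.1 × 0.1 = 0.0001
Organism 1 energy = 235 / 0.0001 = 2350000 kcal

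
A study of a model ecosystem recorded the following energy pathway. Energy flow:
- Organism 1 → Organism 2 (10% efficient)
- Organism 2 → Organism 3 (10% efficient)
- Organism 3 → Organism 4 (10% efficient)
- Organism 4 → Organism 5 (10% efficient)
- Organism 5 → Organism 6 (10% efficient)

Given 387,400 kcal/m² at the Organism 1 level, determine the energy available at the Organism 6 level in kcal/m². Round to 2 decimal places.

3.87 kcal/m²

Organism 2: 387400 × 0.1 = 38740 kcal/m²
Organism 3: 38740 × 0.1 = 3874 kcal/m²
Organism 4: 3874 × 0.1 = 387.4 kcal/m²
Organism 5: 387.4 × 0.1 = 38.74 kcal/m²
Organism 6: 38.74 × 0.1 = 3.874 kcal/m²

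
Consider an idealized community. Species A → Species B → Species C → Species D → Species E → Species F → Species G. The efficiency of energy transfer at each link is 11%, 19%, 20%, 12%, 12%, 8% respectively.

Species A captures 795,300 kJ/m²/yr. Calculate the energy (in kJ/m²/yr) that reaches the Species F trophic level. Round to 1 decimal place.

47.9 kJ/m²/yr

Species B: 795300 × 0.11 = 87483 kJ/m²/yr
Species C: 87483 × 0.19 = 16621.77 kJ/m²/yr
Species D: 16621.77 × 0.2 = 3324.354 kJ/m²/yr
Species E: 3324.354 × 0.12 = 398.92248 kJ/m²/yr
Species F: 398.92248 × 0.12 = 47.8706976 kJ/m²/yr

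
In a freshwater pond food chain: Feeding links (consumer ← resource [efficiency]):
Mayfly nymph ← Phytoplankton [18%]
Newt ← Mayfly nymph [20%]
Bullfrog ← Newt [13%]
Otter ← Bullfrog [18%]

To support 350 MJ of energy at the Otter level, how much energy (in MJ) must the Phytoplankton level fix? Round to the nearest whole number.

Cumulative transfer efficiency: 0.18 × 0.2 × 0.13 × 0.18 = 0.0008424
Phytoplankton energy = 350 / 0.0008424 = 415480 MJ

415480 MJ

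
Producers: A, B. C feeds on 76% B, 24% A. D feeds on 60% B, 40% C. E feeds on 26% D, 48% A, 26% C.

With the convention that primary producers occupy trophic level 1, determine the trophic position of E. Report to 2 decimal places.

2.62

C: 1 + (0.76×1 + 0.24×1) = 2
D: 1 + (0.6×1 + 0.4×2) = 2.4
E: 1 + (0.26×2.4 + 0.48×1 + 0.26×2) = 2.624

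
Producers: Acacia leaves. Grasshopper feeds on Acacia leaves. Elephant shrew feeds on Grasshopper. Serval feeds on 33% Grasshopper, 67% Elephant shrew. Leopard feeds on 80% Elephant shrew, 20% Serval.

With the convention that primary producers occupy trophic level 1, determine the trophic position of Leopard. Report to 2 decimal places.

4.13

Grasshopper: 1 + 1 = 2
Elephant shrew: 1 + 2 = 3
Serval: 1 + (0.33×2 + 0.67×3) = 3.67
Leopard: 1 + (0.8×3 + 0.2×3.67) = 4.134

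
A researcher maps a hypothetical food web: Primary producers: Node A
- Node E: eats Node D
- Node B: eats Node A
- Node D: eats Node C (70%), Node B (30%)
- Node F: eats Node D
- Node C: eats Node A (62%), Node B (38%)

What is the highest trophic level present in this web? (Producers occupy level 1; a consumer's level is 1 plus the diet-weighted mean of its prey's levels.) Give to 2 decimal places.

Node B: 1 + 1 = 2
Node C: 1 + (0.62×1 + 0.38×2) = 2.38
Node D: 1 + (0.7×2.38 + 0.3×2) = 3.266
Node E: 1 + 3.266 = 4.266
Node F: 1 + 3.266 = 4.266

4.27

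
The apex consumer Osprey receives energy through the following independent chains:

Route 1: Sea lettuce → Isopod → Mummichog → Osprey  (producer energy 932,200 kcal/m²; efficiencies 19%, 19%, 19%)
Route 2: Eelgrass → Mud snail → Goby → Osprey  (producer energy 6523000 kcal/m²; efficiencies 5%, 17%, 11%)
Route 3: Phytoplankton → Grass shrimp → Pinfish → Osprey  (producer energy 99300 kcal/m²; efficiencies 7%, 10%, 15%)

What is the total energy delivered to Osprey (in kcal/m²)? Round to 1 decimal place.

Route 1: 932200 × 0.19 × 0.19 × 0.19 = 6393.9598 kcal/m²
Route 2: 6523000 × 0.05 × 0.17 × 0.11 = 6099.005 kcal/m²
Route 3: 99300 × 0.07 × 0.1 × 0.15 = 104.265 kcal/m²
Total at Osprey: 6393.9598 + 6099.005 + 104.265 = 12597.2298 kcal/m²

12597.2 kcal/m²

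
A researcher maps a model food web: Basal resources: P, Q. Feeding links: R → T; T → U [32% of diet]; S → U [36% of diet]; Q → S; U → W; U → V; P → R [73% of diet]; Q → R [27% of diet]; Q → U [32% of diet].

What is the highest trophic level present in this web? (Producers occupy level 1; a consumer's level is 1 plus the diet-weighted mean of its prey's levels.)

R: 1 + (0.73×1 + 0.27×1) = 2
S: 1 + 1 = 2
T: 1 + 2 = 3
U: 1 + (0.32×1 + 0.32×3 + 0.36×2) = 3
V: 1 + 3 = 4
W: 1 + 3 = 4

4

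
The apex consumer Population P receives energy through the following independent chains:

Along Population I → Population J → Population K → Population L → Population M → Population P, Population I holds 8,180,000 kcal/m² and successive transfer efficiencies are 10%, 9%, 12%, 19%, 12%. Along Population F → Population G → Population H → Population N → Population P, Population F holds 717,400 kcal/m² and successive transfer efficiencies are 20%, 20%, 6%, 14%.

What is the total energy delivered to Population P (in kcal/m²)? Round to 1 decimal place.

442.5 kcal/m²

Via Population I: 8180000 × 0.1 × 0.09 × 0.12 × 0.19 × 0.12 = 201.42432 kcal/m²
Via Population F: 717400 × 0.2 × 0.2 × 0.06 × 0.14 = 241.0464 kcal/m²
Total at Population P: 201.42432 + 241.0464 = 442.47072 kcal/m²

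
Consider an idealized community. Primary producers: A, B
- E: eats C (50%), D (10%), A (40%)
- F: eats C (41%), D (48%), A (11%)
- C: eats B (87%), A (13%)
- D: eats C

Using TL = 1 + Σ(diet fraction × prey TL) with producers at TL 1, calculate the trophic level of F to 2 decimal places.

3.37

C: 1 + (0.87×1 + 0.13×1) = 2
D: 1 + 2 = 3
E: 1 + (0.5×2 + 0.1×3 + 0.4×1) = 2.7
F: 1 + (0.41×2 + 0.48×3 + 0.11×1) = 3.37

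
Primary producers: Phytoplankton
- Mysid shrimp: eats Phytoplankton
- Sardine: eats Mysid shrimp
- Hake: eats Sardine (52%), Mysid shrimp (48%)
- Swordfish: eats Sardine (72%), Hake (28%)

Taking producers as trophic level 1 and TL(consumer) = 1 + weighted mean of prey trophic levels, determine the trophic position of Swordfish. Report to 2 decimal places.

4.15

Mysid shrimp: 1 + 1 = 2
Sardine: 1 + 2 = 3
Hake: 1 + (0.52×3 + 0.48×2) = 3.52
Swordfish: 1 + (0.72×3 + 0.28×3.52) = 4.1456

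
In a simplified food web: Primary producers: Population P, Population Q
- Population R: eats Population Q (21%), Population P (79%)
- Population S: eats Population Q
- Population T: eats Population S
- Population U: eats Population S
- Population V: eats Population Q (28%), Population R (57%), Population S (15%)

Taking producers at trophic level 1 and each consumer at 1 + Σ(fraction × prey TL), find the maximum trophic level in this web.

3

Population R: 1 + (0.21×1 + 0.79×1) = 2
Population S: 1 + 1 = 2
Population T: 1 + 2 = 3
Population U: 1 + 2 = 3
Population V: 1 + (0.28×1 + 0.57×2 + 0.15×2) = 2.72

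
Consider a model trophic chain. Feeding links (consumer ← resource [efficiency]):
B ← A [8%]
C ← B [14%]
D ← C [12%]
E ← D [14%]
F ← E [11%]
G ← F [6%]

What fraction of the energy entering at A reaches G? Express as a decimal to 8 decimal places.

Product of link efficiencies: 0.08 × 0.14 × 0.12 × 0.14 × 0.11 × 0.06 = 0.000001241856

0.00000124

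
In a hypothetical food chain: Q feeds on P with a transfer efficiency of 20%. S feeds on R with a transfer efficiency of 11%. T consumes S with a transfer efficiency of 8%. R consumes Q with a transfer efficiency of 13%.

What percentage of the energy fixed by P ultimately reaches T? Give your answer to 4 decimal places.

0.0229%

Product of link efficiencies: 0.2 × 0.13 × 0.11 × 0.08 = 0.0002288
As a percentage: 0.0002288 × 100 = 0.0229%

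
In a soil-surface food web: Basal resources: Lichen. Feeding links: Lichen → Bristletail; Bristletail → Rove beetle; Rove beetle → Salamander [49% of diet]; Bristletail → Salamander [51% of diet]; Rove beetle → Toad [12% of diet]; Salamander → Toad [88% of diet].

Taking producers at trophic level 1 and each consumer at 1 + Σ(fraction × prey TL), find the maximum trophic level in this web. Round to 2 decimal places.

Bristletail: 1 + 1 = 2
Rove beetle: 1 + 2 = 3
Salamander: 1 + (0.49×3 + 0.51×2) = 3.49
Toad: 1 + (0.12×3 + 0.88×3.49) = 4.4312

4.43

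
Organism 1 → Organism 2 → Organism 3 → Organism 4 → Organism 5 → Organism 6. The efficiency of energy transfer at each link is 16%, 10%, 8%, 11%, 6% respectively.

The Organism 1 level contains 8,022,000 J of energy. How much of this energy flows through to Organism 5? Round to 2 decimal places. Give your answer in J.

1129.50 J

Organism 2: 8022000 × 0.16 = 1283520 J
Organism 3: 1283520 × 0.1 = 128352 J
Organism 4: 128352 × 0.08 = 10268.16 J
Organism 5: 10268.16 × 0.11 = 1129.4976 J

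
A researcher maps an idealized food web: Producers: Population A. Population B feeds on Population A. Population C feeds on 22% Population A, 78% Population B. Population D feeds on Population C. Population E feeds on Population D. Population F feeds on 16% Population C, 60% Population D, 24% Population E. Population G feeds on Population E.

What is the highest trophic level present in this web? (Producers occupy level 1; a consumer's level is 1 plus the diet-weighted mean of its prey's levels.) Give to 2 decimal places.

Population B: 1 + 1 = 2
Population C: 1 + (0.22×1 + 0.78×2) = 2.78
Population D: 1 + 2.78 = 3.78
Population E: 1 + 3.78 = 4.78
Population F: 1 + (0.16×2.78 + 0.6×3.78 + 0.24×4.78) = 4.86
Population G: 1 + 4.78 = 5.78

5.78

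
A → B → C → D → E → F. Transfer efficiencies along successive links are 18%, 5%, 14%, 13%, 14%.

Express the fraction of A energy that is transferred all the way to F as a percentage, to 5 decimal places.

0.00229%

Product of link efficiencies: 0.18 × 0.05 × 0.14 × 0.13 × 0.14 = 0.000022932
As a percentage: 0.000022932 × 100 = 0.00229%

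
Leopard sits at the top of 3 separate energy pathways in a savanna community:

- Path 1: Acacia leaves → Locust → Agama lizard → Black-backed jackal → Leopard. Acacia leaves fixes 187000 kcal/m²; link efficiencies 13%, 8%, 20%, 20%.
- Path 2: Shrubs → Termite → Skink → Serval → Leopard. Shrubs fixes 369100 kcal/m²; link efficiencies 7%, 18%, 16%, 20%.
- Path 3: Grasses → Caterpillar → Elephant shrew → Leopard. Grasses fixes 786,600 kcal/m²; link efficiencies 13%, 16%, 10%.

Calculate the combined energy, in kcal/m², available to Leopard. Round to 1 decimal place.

1862.7 kcal/m²

Path 1: 187000 × 0.13 × 0.08 × 0.2 × 0.2 = 77.792 kcal/m²
Path 2: 369100 × 0.07 × 0.18 × 0.16 × 0.2 = 148.82112 kcal/m²
Path 3: 786600 × 0.13 × 0.16 × 0.1 = 1636.128 kcal/m²
Total at Leopard: 77.792 + 148.82112 + 1636.128 = 1862.74112 kcal/m²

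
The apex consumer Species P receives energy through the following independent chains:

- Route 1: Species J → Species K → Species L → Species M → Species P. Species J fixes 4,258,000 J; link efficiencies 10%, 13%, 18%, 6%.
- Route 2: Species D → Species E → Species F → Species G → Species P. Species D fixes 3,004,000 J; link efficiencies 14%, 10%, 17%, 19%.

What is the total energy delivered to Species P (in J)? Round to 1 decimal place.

1956.2 J

Route 1: 4258000 × 0.1 × 0.13 × 0.18 × 0.06 = 597.8232 J
Route 2: 3004000 × 0.14 × 0.1 × 0.17 × 0.19 = 1358.4088 J
Total at Species P: 597.8232 + 1358.4088 = 1956.232 J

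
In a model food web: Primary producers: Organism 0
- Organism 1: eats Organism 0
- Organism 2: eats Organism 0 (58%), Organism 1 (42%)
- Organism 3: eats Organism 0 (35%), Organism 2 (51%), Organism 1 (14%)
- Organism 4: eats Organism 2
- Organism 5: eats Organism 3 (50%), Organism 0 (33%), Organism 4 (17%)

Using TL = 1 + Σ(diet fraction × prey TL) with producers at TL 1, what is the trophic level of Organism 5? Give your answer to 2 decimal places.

3.34

Organism 1: 1 + 1 = 2
Organism 2: 1 + (0.58×1 + 0.42×2) = 2.42
Organism 3: 1 + (0.35×1 + 0.51×2.42 + 0.14×2) = 2.8642
Organism 4: 1 + 2.42 = 3.42
Organism 5: 1 + (0.5×2.8642 + 0.33×1 + 0.17×3.42) = 3.3435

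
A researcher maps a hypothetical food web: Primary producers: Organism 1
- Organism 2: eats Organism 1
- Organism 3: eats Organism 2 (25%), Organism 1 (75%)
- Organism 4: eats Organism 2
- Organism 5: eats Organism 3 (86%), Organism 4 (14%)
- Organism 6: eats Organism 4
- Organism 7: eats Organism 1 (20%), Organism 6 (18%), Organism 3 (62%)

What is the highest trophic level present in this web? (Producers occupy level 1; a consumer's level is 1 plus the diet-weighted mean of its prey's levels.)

4

Organism 2: 1 + 1 = 2
Organism 3: 1 + (0.25×2 + 0.75×1) = 2.25
Organism 4: 1 + 2 = 3
Organism 5: 1 + (0.86×2.25 + 0.14×3) = 3.355
Organism 6: 1 + 3 = 4
Organism 7: 1 + (0.2×1 + 0.18×4 + 0.62×2.25) = 3.315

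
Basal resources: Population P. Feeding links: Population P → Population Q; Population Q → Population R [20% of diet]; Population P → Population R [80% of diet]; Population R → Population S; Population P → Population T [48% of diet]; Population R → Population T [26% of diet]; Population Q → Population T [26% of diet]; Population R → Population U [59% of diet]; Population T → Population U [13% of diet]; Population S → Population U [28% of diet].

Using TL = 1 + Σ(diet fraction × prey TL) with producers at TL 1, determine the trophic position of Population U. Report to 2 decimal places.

Population Q: 1 + 1 = 2
Population R: 1 + (0.2×2 + 0.8×1) = 2.2
Population S: 1 + 2.2 = 3.2
Population T: 1 + (0.48×1 + 0.26×2.2 + 0.26×2) = 2.572
Population U: 1 + (0.59×2.2 + 0.13×2.572 + 0.28×3.2) = 3.52836

3.53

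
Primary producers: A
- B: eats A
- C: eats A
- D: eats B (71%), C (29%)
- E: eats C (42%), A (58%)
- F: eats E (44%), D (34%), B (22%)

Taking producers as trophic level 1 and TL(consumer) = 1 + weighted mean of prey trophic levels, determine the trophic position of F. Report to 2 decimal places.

B: 1 + 1 = 2
C: 1 + 1 = 2
D: 1 + (0.71×2 + 0.29×2) = 3
E: 1 + (0.42×2 + 0.58×1) = 2.42
F: 1 + (0.44×2.42 + 0.34×3 + 0.22×2) = 3.5248

3.52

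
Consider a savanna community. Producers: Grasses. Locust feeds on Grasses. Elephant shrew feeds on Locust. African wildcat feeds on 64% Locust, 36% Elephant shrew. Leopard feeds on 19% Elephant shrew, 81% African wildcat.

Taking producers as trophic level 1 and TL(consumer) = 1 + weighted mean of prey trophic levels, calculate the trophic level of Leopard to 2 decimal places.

4.29

Locust: 1 + 1 = 2
Elephant shrew: 1 + 2 = 3
African wildcat: 1 + (0.64×2 + 0.36×3) = 3.36
Leopard: 1 + (0.19×3 + 0.81×3.36) = 4.2916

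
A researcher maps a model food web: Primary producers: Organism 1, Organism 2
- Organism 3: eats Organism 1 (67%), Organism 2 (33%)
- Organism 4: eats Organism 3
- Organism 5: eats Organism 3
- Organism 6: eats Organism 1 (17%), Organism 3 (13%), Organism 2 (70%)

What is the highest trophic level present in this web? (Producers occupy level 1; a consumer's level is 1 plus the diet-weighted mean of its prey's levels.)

Organism 3: 1 + (0.67×1 + 0.33×1) = 2
Organism 4: 1 + 2 = 3
Organism 5: 1 + 2 = 3
Organism 6: 1 + (0.17×1 + 0.13×2 + 0.7×1) = 2.13

3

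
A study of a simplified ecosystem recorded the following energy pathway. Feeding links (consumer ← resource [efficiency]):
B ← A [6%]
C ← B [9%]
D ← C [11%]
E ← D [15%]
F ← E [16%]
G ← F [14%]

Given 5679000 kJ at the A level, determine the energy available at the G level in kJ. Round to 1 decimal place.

11.3 kJ

B: 5679000 × 0.06 = 340740 kJ
C: 340740 × 0.09 = 30666.6 kJ
D: 30666.6 × 0.11 = 3373.326 kJ
E: 3373.326 × 0.15 = 505.9989 kJ
F: 505.9989 × 0.16 = 80.959824 kJ
G: 80.959824 × 0.14 = 11.33437536 kJ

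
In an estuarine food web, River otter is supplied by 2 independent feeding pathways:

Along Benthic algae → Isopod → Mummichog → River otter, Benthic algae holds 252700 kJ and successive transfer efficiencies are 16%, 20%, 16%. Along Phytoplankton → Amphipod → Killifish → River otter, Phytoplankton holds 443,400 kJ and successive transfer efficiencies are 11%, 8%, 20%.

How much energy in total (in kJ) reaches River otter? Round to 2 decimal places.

Via Benthic algae: 252700 × 0.16 × 0.2 × 0.16 = 1293.824 kJ
Via Phytoplankton: 443400 × 0.11 × 0.08 × 0.2 = 780.384 kJ
Total at River otter: 1293.824 + 780.384 = 2074.208 kJ

2074.21 kJ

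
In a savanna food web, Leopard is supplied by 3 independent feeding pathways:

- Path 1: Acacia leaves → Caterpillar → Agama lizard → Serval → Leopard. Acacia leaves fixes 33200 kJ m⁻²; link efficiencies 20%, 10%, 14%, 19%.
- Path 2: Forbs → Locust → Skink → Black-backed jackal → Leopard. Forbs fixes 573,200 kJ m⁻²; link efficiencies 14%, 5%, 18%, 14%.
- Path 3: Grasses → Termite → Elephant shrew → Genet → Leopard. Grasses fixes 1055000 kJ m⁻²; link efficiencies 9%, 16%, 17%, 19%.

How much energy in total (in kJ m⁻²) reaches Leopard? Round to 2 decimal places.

609.48 kJ m⁻²

Path 1: 33200 × 0.2 × 0.1 × 0.14 × 0.19 = 17.6624 kJ m⁻²
Path 2: 573200 × 0.14 × 0.05 × 0.18 × 0.14 = 101.11248 kJ m⁻²
Path 3: 1055000 × 0.09 × 0.16 × 0.17 × 0.19 = 490.7016 kJ m⁻²
Total at Leopard: 17.6624 + 101.11248 + 490.7016 = 609.47648 kJ m⁻²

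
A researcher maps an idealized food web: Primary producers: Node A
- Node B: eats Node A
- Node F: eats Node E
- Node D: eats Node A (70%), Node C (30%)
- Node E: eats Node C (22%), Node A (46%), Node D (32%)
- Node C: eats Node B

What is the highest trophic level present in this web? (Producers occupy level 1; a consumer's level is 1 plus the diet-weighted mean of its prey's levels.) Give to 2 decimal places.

3.95

Node B: 1 + 1 = 2
Node C: 1 + 2 = 3
Node D: 1 + (0.7×1 + 0.3×3) = 2.6
Node E: 1 + (0.22×3 + 0.46×1 + 0.32×2.6) = 2.952
Node F: 1 + 2.952 = 3.952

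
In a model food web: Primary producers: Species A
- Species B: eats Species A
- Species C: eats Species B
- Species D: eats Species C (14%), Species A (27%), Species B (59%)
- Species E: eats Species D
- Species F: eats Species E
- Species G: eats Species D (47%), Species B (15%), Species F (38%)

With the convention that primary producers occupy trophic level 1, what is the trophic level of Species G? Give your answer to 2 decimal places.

Species B: 1 + 1 = 2
Species C: 1 + 2 = 3
Species D: 1 + (0.14×3 + 0.27×1 + 0.59×2) = 2.87
Species E: 1 + 2.87 = 3.87
Species F: 1 + 3.87 = 4.87
Species G: 1 + (0.47×2.87 + 0.15×2 + 0.38×4.87) = 4.4995

4.50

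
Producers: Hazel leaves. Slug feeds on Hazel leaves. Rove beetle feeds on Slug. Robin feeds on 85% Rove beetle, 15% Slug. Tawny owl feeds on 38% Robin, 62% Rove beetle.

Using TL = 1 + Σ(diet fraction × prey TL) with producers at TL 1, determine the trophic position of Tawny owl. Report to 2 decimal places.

Slug: 1 + 1 = 2
Rove beetle: 1 + 2 = 3
Robin: 1 + (0.85×3 + 0.15×2) = 3.85
Tawny owl: 1 + (0.38×3.85 + 0.62×3) = 4.323

4.32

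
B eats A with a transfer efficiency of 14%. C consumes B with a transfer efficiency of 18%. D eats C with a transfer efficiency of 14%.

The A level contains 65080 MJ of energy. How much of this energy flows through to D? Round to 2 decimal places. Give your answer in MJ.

229.60 MJ

B: 65080 × 0.14 = 9111.2 MJ
C: 9111.2 × 0.18 = 1640.016 MJ
D: 1640.016 × 0.14 = 229.60224 MJ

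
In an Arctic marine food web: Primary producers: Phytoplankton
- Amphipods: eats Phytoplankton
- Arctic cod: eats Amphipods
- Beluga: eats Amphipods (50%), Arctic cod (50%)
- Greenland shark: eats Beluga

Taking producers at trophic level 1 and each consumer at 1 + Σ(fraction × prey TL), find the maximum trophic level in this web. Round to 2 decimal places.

4.50

Amphipods: 1 + 1 = 2
Arctic cod: 1 + 2 = 3
Beluga: 1 + (0.5×2 + 0.5×3) = 3.5
Greenland shark: 1 + 3.5 = 4.5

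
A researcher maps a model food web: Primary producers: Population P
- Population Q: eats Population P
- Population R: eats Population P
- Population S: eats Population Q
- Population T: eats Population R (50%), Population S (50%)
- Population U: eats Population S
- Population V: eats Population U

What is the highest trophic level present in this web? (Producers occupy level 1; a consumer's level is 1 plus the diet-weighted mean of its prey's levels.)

5

Population Q: 1 + 1 = 2
Population R: 1 + 1 = 2
Population S: 1 + 2 = 3
Population T: 1 + (0.5×2 + 0.5×3) = 3.5
Population U: 1 + 3 = 4
Population V: 1 + 4 = 5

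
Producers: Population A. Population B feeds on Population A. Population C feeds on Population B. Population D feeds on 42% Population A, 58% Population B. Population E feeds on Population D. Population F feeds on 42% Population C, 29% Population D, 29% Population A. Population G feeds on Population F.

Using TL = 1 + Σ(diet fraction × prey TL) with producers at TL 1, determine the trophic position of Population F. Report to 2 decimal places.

3.30

Population B: 1 + 1 = 2
Population C: 1 + 2 = 3
Population D: 1 + (0.42×1 + 0.58×2) = 2.58
Population E: 1 + 2.58 = 3.58
Population F: 1 + (0.42×3 + 0.29×2.58 + 0.29×1) = 3.2982
Population G: 1 + 3.2982 = 4.2982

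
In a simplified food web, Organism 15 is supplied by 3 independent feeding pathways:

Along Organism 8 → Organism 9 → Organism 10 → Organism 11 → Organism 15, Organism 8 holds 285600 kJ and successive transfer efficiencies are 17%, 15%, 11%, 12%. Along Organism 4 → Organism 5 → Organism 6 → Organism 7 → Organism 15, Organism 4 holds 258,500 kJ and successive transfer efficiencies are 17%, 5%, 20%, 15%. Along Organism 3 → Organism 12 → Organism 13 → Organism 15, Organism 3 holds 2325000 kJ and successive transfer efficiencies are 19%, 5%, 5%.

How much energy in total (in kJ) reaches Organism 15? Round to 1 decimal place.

Via Organism 8: 285600 × 0.17 × 0.15 × 0.11 × 0.12 = 96.13296 kJ
Via Organism 4: 258500 × 0.17 × 0.05 × 0.2 × 0.15 = 65.9175 kJ
Via Organism 3: 2325000 × 0.19 × 0.05 × 0.05 = 1104.375 kJ
Total at Organism 15: 96.13296 + 65.9175 + 1104.375 = 1266.42546 kJ

1266.4 kJ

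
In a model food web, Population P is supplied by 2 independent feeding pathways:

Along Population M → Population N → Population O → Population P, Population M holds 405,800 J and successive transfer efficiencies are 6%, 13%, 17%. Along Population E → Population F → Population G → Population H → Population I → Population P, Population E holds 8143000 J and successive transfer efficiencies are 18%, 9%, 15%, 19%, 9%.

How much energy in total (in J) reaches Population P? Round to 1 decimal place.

Via Population M: 405800 × 0.06 × 0.13 × 0.17 = 538.0908 J
Via Population E: 8143000 × 0.18 × 0.09 × 0.15 × 0.19 × 0.09 = 338.366079 J
Total at Population P: 538.0908 + 338.366079 = 876.456879 J

876.5 J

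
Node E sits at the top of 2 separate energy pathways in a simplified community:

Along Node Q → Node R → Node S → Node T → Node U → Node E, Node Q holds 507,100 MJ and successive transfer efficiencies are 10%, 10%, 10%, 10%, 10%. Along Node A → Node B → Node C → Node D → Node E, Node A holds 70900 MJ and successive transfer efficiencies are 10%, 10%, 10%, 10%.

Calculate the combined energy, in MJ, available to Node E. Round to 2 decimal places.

12.16 MJ

Via Node Q: 507100 × 0.1 × 0.1 × 0.1 × 0.1 × 0.1 = 5.071 MJ
Via Node A: 70900 × 0.1 × 0.1 × 0.1 × 0.1 = 7.09 MJ
Total at Node E: 5.071 + 7.09 = 12.161 MJ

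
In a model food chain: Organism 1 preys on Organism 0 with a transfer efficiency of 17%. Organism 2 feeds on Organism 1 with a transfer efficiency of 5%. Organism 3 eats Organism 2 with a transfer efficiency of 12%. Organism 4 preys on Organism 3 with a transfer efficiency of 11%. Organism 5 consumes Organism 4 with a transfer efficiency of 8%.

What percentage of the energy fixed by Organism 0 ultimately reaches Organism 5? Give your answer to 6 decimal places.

Product of link efficiencies: 0.17 × 0.05 × 0.12 × 0.11 × 0.08 = 0.000008976
As a percentage: 0.000008976 × 100 = 0.000898%

0.000898%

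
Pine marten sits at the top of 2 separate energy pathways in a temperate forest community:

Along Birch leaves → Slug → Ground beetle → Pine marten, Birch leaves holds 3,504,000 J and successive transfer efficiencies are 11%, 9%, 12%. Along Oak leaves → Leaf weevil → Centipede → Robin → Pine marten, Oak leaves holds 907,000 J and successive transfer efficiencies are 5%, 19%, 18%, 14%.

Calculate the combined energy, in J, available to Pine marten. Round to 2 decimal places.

Via Birch leaves: 3504000 × 0.11 × 0.09 × 0.12 = 4162.752 J
Via Oak leaves: 907000 × 0.05 × 0.19 × 0.18 × 0.14 = 217.1358 J
Total at Pine marten: 4162.752 + 217.1358 = 4379.8878 J

4379.89 J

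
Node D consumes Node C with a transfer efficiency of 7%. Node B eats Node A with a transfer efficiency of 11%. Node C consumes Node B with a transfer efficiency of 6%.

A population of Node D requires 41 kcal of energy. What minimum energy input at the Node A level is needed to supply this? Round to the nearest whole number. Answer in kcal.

88745 kcal

Cumulative transfer efficiency: 0.11 × 0.06 × 0.07 = 0.000462
Node A energy = 41 / 0.000462 = 88745 kcal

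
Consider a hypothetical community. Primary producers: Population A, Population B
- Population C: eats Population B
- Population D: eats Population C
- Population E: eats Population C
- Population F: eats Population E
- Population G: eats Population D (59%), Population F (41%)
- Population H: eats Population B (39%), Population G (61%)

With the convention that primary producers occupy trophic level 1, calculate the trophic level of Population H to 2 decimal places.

4.08

Population C: 1 + 1 = 2
Population D: 1 + 2 = 3
Population E: 1 + 2 = 3
Population F: 1 + 3 = 4
Population G: 1 + (0.59×3 + 0.41×4) = 4.41
Population H: 1 + (0.39×1 + 0.61×4.41) = 4.0801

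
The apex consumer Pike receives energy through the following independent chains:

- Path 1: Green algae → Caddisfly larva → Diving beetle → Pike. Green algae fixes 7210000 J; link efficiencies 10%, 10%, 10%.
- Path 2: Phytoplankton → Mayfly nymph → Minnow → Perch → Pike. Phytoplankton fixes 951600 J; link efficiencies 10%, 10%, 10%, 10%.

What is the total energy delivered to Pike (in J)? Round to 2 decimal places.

Path 1: 7210000 × 0.1 × 0.1 × 0.1 = 7210 J
Path 2: 951600 × 0.1 × 0.1 × 0.1 × 0.1 = 95.16 J
Total at Pike: 7210 + 95.16 = 7305.16 J

7305.16 J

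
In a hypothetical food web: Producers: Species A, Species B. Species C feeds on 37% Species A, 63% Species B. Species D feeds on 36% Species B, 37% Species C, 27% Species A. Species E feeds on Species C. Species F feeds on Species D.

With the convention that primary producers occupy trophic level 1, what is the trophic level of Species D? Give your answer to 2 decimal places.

Species C: 1 + (0.37×1 + 0.63×1) = 2
Species D: 1 + (0.36×1 + 0.37×2 + 0.27×1) = 2.37
Species E: 1 + 2 = 3
Species F: 1 + 2.37 = 3.37

2.37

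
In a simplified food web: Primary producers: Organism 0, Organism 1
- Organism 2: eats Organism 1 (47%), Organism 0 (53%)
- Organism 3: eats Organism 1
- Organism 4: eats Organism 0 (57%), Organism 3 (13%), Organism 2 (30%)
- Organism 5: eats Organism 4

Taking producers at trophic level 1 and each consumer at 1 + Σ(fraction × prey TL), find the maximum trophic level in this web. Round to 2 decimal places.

Organism 2: 1 + (0.47×1 + 0.53×1) = 2
Organism 3: 1 + 1 = 2
Organism 4: 1 + (0.57×1 + 0.13×2 + 0.3×2) = 2.43
Organism 5: 1 + 2.43 = 3.43

3.43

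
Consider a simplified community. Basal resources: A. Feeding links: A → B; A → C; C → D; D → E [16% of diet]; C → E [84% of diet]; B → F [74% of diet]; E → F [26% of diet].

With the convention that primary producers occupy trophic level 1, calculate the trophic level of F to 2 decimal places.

3.30

B: 1 + 1 = 2
C: 1 + 1 = 2
D: 1 + 2 = 3
E: 1 + (0.16×3 + 0.84×2) = 3.16
F: 1 + (0.74×2 + 0.26×3.16) = 3.3016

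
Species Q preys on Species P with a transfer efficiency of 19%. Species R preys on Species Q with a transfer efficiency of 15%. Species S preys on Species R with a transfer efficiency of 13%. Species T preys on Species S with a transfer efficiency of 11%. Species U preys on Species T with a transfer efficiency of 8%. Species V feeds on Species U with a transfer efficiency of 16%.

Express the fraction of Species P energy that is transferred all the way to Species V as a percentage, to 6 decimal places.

0.000522%

Product of link efficiencies: 0.19 × 0.15 × 0.13 × 0.11 × 0.08 × 0.16 = 0.00000521664
As a percentage: 0.00000521664 × 100 = 0.000522%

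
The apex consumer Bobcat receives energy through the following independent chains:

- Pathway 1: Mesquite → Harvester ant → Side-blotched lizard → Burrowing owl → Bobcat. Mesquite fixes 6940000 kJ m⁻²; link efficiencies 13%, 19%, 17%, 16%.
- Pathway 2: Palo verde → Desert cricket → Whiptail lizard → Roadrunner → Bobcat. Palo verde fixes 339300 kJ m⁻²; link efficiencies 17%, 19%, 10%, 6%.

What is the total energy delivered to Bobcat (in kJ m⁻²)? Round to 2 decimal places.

4728.33 kJ m⁻²

Pathway 1: 6940000 × 0.13 × 0.19 × 0.17 × 0.16 = 4662.5696 kJ m⁻²
Pathway 2: 339300 × 0.17 × 0.19 × 0.1 × 0.06 = 65.75634 kJ m⁻²
Total at Bobcat: 4662.5696 + 65.75634 = 4728.32594 kJ m⁻²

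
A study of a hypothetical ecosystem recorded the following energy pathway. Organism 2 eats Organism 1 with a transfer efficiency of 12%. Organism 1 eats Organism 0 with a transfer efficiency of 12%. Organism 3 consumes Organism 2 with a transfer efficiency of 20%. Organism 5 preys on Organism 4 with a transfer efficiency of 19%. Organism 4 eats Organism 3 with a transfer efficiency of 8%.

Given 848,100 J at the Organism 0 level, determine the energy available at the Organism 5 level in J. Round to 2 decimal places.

37.13 J

Organism 1: 848100 × 0.12 = 101772 J
Organism 2: 101772 × 0.12 = 12212.64 J
Organism 3: 12212.64 × 0.2 = 2442.528 J
Organism 4: 2442.528 × 0.08 = 195.40224 J
Organism 5: 195.40224 × 0.19 = 37.1264256 J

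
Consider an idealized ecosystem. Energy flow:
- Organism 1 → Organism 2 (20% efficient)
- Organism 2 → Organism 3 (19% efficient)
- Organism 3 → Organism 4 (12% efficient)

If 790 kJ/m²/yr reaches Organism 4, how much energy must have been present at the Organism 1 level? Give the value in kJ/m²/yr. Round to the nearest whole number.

Cumulative transfer efficiency: 0.2 × 0.19 × 0.12 = 0.00456
Organism 1 energy = 790 / 0.00456 = 173246 kJ/m²/yr

173246 kJ/m²/yr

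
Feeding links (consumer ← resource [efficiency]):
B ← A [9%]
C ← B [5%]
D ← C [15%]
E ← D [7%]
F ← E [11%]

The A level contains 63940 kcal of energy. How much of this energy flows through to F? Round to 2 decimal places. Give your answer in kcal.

B: 63940 × 0.09 = 5754.6 kcal
C: 5754.6 × 0.05 = 287.73 kcal
D: 287.73 × 0.15 = 43.1595 kcal
E: 43.1595 × 0.07 = 3.021165 kcal
F: 3.021165 × 0.11 = 0.33232815 kcal

0.33 kcal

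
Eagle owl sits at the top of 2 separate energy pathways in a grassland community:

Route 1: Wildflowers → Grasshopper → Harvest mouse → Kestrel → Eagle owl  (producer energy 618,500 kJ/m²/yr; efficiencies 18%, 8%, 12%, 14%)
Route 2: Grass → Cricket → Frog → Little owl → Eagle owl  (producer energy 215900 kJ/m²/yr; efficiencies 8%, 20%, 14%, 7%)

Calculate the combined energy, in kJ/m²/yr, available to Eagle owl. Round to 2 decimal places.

Route 1: 618500 × 0.18 × 0.08 × 0.12 × 0.14 = 149.62752 kJ/m²/yr
Route 2: 215900 × 0.08 × 0.2 × 0.14 × 0.07 = 33.85312 kJ/m²/yr
Total at Eagle owl: 149.62752 + 33.85312 = 183.48064 kJ/m²/yr

183.48 kJ/m²/yr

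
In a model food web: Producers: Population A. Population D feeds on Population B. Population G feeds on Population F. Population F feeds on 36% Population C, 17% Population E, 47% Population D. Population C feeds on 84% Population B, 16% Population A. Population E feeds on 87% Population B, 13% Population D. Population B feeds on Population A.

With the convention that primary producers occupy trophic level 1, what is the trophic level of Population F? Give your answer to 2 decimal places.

3.96

Population B: 1 + 1 = 2
Population C: 1 + (0.84×2 + 0.16×1) = 2.84
Population D: 1 + 2 = 3
Population E: 1 + (0.87×2 + 0.13×3) = 3.13
Population F: 1 + (0.36×2.84 + 0.17×3.13 + 0.47×3) = 3.9645
Population G: 1 + 3.9645 = 4.9645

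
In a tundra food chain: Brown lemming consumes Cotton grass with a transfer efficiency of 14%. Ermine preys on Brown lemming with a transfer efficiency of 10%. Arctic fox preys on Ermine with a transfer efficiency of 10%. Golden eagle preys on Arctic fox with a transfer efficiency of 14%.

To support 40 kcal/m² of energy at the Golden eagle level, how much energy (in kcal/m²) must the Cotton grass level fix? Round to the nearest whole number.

204082 kcal/m²

Cumulative transfer efficiency: 0.14 × 0.1 × 0.1 × 0.14 = 0.000196
Cotton grass energy = 40 / 0.000196 = 204082 kcal/m²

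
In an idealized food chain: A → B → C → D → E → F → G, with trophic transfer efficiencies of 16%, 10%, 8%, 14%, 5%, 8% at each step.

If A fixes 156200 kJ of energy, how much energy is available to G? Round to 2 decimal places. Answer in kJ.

B: 156200 × 0.16 = 24992 kJ
C: 24992 × 0.1 = 2499.2 kJ
D: 2499.2 × 0.08 = 199.936 kJ
E: 199.936 × 0.14 = 27.99104 kJ
F: 27.99104 × 0.05 = 1.399552 kJ
G: 1.399552 × 0.08 = 0.11196416 kJ

0.11 kJ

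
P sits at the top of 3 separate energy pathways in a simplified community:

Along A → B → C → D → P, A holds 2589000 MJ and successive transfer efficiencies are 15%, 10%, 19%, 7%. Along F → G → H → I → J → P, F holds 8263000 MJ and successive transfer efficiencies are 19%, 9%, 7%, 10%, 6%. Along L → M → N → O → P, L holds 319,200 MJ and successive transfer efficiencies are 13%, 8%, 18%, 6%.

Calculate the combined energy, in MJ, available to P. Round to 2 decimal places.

Via A: 2589000 × 0.15 × 0.1 × 0.19 × 0.07 = 516.5055 MJ
Via F: 8263000 × 0.19 × 0.09 × 0.07 × 0.1 × 0.06 = 59.344866 MJ
Via L: 319200 × 0.13 × 0.08 × 0.18 × 0.06 = 35.852544 MJ
Total at P: 516.5055 + 59.344866 + 35.852544 = 611.70291 MJ

611.70 MJ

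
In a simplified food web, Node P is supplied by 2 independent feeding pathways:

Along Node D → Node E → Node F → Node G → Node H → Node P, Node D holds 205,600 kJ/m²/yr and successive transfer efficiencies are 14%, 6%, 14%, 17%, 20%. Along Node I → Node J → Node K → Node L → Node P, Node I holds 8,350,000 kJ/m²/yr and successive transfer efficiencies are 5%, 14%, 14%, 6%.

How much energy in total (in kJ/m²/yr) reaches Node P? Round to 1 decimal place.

Via Node D: 205600 × 0.14 × 0.06 × 0.14 × 0.17 × 0.2 = 8.2207104 kJ/m²/yr
Via Node I: 8350000 × 0.05 × 0.14 × 0.14 × 0.06 = 490.98 kJ/m²/yr
Total at Node P: 8.2207104 + 490.98 = 499.2007104 kJ/m²/yr

499.2 kJ/m²/yr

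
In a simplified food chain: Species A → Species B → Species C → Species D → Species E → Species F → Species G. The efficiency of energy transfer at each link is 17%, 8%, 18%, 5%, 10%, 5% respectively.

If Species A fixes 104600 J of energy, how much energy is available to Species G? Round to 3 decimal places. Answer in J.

Species B: 104600 × 0.17 = 17782 J
Species C: 17782 × 0.08 = 1422.56 J
Species D: 1422.56 × 0.18 = 256.0608 J
Species E: 256.0608 × 0.05 = 12.80304 J
Species F: 12.80304 × 0.1 = 1.280304 J
Species G: 1.280304 × 0.05 = 0.0640152 J

0.064 J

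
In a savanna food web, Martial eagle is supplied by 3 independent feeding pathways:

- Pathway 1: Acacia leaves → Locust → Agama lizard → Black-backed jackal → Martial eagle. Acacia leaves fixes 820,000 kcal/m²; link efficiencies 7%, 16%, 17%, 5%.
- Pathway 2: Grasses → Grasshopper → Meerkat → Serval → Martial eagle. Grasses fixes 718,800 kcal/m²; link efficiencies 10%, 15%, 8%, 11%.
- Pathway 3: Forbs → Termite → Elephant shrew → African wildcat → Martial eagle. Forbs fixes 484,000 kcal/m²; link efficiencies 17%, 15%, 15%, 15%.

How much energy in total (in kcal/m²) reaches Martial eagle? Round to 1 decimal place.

450.6 kcal/m²

Pathway 1: 820000 × 0.07 × 0.16 × 0.17 × 0.05 = 78.064 kcal/m²
Pathway 2: 718800 × 0.1 × 0.15 × 0.08 × 0.11 = 94.8816 kcal/m²
Pathway 3: 484000 × 0.17 × 0.15 × 0.15 × 0.15 = 277.695 kcal/m²
Total at Martial eagle: 78.064 + 94.8816 + 277.695 = 450.6406 kcal/m²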